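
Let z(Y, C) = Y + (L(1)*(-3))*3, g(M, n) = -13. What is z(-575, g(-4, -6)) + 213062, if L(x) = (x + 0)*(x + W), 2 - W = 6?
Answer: 212514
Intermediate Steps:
W = -4 (W = 2 - 1*6 = 2 - 6 = -4)
L(x) = x*(-4 + x) (L(x) = (x + 0)*(x - 4) = x*(-4 + x))
z(Y, C) = 27 + Y (z(Y, C) = Y + ((1*(-4 + 1))*(-3))*3 = Y + ((1*(-3))*(-3))*3 = Y - 3*(-3)*3 = Y + 9*3 = Y + 27 = 27 + Y)
z(-575, g(-4, -6)) + 213062 = (27 - 575) + 213062 = -548 + 213062 = 212514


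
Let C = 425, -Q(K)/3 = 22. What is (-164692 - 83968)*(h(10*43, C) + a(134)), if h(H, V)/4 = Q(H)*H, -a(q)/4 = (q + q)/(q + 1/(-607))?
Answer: 2296133139895040/81337 ≈ 2.8230e+10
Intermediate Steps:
Q(K) = -66 (Q(K) = -3*22 = -66)
a(q) = -8*q/(-1/607 + q) (a(q) = -4*(q + q)/(q + 1/(-607)) = -4*2*q/(q - 1/607) = -4*2*q/(-1/607 + q) = -8*q/(-1/607 + q))
h(H, V) = -264*H (h(H, V) = 4*(-66*H) = -264*H)
(-164692 - 83968)*(h(10*43, C) + a(134)) = (-164692 - 83968)*(-2640*43 - 4856*134/(-1 + 607*134)) = -248660*(-264*430 - 4856*134/(-1 + 81338)) = -248660*(-113520 - 4856*134/81337) = -248660*(-113520 - 4856*134*1/81337) = -248660*(-113520 - 650704/81337) = -248660*(-9234026944/81337) = 2296133139895040/81337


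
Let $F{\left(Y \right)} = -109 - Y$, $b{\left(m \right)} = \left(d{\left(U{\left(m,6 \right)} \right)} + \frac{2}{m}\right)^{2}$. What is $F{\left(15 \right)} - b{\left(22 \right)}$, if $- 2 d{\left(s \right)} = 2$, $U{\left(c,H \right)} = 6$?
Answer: $- \frac{15104}{121} \approx -124.83$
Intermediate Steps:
$d{\left(s \right)} = -1$ ($d{\left(s \right)} = \left(- \frac{1}{2}\right) 2 = -1$)
$b{\left(m \right)} = \left(-1 + \frac{2}{m}\right)^{2}$
$F{\left(15 \right)} - b{\left(22 \right)} = \left(-109 - 15\right) - \frac{\left(2 - 22\right)^{2}}{484} = -124 - \frac{\left(-20\right)^{2}}{484} = -124 - \frac{1}{484} \cdot 400 = -124 - \frac{100}{121} = - \frac{15104}{121}$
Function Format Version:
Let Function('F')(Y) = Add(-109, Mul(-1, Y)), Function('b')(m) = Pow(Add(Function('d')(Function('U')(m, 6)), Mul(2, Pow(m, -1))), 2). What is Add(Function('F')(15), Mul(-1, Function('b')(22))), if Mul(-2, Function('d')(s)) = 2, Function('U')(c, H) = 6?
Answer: Rational(-15104, 121) ≈ -124.83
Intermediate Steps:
Function('d')(s) = -1 (Function('d')(s) = Mul(Rational(-1, 2), 2) = -1)
Function('b')(m) = Pow(Add(-1, Mul(2, Pow(m, -1))), 2)
Add(Function('F')(15), Mul(-1, Function('b')(22))) = Add(Add(-109, Mul(-1, 15)), Mul(-1, Mul(Pow(22, -2), Pow(Add(2, Mul(-1, 22)), 2)))) = Add(Add(-109, -15), Mul(-1, Mul(Rational(1, 484), Pow(Add(2, -22), 2)))) = Add(-124, Mul(-1, Mul(Rational(1, 484), Pow(-20, 2)))) = Add(-124, Mul(-1, Mul(Rational(1, 484), 400))) = Add(-124, Mul(-1, Rational(100, 121))) = Add(-124, Rational(-100, 121)) = Rational(-15104, 121)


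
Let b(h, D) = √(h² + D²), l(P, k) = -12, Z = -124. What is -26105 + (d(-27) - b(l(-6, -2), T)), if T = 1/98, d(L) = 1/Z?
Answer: -3237021/124 - √1382977/98 ≈ -26117.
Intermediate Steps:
d(L) = -1/124 (d(L) = 1/(-124) = -1/124)
T = 1/98 ≈ 0.010204
b(h, D) = √(D² + h²)
-26105 + (d(-27) - b(l(-6, -2), T)) = -26105 + (-1/124 - √((1/98)² + (-12)²)) = -26105 + (-1/124 - √(1/9604 + 144)) = -26105 + (-1/124 - √(1382977/9604)) = -26105 + (-1/124 - √1382977/98) = -3237021/124 - √1382977/98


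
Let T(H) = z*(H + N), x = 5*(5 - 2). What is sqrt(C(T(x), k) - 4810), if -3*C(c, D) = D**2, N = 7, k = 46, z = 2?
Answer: I*sqrt(49638)/3 ≈ 74.265*I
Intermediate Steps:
x = 15 (x = 5*3 = 15)
T(H) = 14 + 2*H (T(H) = 2*(H + 7) = 2*(7 + H) = 14 + 2*H)
C(c, D) = -D**2/3
sqrt(C(T(x), k) - 4810) = sqrt(-1/3*46**2 - 4810) = sqrt(-1/3*2116 - 4810) = sqrt(-2116/3 - 4810) = sqrt(-16546/3) = I*sqrt(49638)/3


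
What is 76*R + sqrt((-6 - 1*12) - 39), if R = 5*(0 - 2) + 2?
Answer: -608 + I*sqrt(57) ≈ -608.0 + 7.5498*I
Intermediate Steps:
R = -8 (R = 5*(-2) + 2 = -10 + 2 = -8)
76*R + sqrt((-6 - 1*12) - 39) = 76*(-8) + sqrt((-6 - 1*12) - 39) = -608 + sqrt((-6 - 12) - 39) = -608 + sqrt(-18 - 39) = -608 + sqrt(-57) = -608 + I*sqrt(57)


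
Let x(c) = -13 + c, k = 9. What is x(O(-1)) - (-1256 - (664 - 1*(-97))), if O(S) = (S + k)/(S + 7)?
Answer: 6016/3 ≈ 2005.3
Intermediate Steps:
O(S) = (9 + S)/(7 + S) (O(S) = (S + 9)/(S + 7) = (9 + S)/(7 + S))
x(O(-1)) - (-1256 - (664 - 1*(-97))) = (-13 + (9 - 1)/(7 - 1)) - (-1256 - (664 - 1*(-97))) = (-13 + 8/6) - (-1256 - (664 + 97)) = (-13 + (⅙)*8) - (-1256 - 1*761) = (-13 + 4/3) - (-1256 - 761) = -35/3 - 1*(-2017) = -35/3 + 2017 = 6016/3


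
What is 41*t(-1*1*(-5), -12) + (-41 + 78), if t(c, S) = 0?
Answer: 37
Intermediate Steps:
41*t(-1*1*(-5), -12) + (-41 + 78) = 41*0 + (-41 + 78) = 0 + 37 = 37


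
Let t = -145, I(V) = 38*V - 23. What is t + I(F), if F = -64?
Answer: -2600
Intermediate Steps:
I(V) = -23 + 38*V
t + I(F) = -145 + (-23 + 38*(-64)) = -145 + (-23 - 2432) = -145 - 2455 = -2600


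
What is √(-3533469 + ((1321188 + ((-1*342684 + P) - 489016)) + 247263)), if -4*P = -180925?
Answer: 3*I*√1222883/2 ≈ 1658.8*I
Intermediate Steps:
P = 180925/4 (P = -¼*(-180925) = 180925/4 ≈ 45231.)
√(-3533469 + ((1321188 + ((-1*342684 + P) - 489016)) + 247263)) = √(-3533469 + ((1321188 + ((-1*342684 + 180925/4) - 489016)) + 247263)) = √(-3533469 + ((1321188 + ((-342684 + 180925/4) - 489016)) + 247263)) = √(-3533469 + ((1321188 + (-1189811/4 - 489016)) + 247263)) = √(-3533469 + ((1321188 - 3145875/4) + 247263)) = √(-3533469 + (2138877/4 + 247263)) = √(-3533469 + 3127929/4) = √(-11005947/4) = 3*I*√1222883/2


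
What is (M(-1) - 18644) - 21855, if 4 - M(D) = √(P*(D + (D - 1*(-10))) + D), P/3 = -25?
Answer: -40495 - I*√601 ≈ -40495.0 - 24.515*I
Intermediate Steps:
P = -75 (P = 3*(-25) = -75)
M(D) = 4 - √(-750 - 149*D) (M(D) = 4 - √(-75*(D + (D - 1*(-10))) + D) = 4 - √(-75*(D + (D + 10)) + D) = 4 - √(-75*(D + (10 + D)) + D) = 4 - √(-75*(10 + 2*D) + D) = 4 - √((-750 - 150*D) + D) = 4 - √(-750 - 149*D))
(M(-1) - 18644) - 21855 = ((4 - √(-750 - 149*(-1))) - 18644) - 21855 = ((4 - √(-750 + 149)) - 18644) - 21855 = ((4 - √(-601)) - 18644) - 21855 = ((4 - I*√601) - 18644) - 21855 = (-18640 - I*√601) - 21855 = -40495 - I*√601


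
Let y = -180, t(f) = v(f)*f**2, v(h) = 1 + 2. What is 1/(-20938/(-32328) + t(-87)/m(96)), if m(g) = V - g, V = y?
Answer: -185886/15172771 ≈ -0.012251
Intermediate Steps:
v(h) = 3
t(f) = 3*f**2
V = -180
m(g) = -180 - g
1/(-20938/(-32328) + t(-87)/m(96)) = 1/(-20938/(-32328) + (3*(-87)**2)/(-180 - 1*96)) = 1/(-20938*(-1/32328) + (3*7569)/(-180 - 96)) = 1/(10469/16164 + 22707/(-276)) = 1/(10469/16164 + 22707*(-1/276)) = 1/(10469/16164 - 7569/92) = 1/(-15172771/185886) = -185886/15172771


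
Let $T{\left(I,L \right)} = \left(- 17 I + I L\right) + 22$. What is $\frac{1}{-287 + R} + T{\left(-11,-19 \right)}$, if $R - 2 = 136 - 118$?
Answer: $\frac{111605}{267} \approx 418.0$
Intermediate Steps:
$R = 20$ ($R = 2 + \left(136 - 118\right) = 2 + 18 = 20$)
$T{\left(I,L \right)} = 22 - 17 I + I L$
$\frac{1}{-287 + R} + T{\left(-11,-19 \right)} = \frac{1}{-287 + 20} - -418 = \frac{1}{-267} + \left(22 + 187 + 209\right) = - \frac{1}{267} + 418 = \frac{111605}{267}$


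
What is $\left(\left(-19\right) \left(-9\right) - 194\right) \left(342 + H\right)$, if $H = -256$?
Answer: $-1978$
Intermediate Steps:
$\left(\left(-19\right) \left(-9\right) - 194\right) \left(342 + H\right) = \left(\left(-19\right) \left(-9\right) - 194\right) \left(342 - 256\right) = \left(171 - 194\right) 86 = \left(-23\right) 86 = -1978$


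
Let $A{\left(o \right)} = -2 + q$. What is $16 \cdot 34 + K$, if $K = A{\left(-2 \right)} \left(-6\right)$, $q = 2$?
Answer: $544$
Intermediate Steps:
$A{\left(o \right)} = 0$ ($A{\left(o \right)} = -2 + 2 = 0$)
$K = 0$ ($K = 0 \left(-6\right) = 0$)
$16 \cdot 34 + K = 16 \cdot 34 + 0 = 544 + 0 = 544$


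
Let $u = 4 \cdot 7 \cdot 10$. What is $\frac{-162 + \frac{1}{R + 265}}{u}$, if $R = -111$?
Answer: $- \frac{24947}{43120} \approx -0.57855$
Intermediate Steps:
$u = 280$ ($u = 28 \cdot 10 = 280$)
$\frac{-162 + \frac{1}{R + 265}}{u} = \frac{-162 + \frac{1}{-111 + 265}}{280} = \left(-162 + \frac{1}{154}\right) \frac{1}{280} = \left(- \frac{24947}{154}\right) \frac{1}{280} = - \frac{24947}{43120}$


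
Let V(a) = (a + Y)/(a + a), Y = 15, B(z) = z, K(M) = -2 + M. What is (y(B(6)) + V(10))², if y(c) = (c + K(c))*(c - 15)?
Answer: 126025/16 ≈ 7876.6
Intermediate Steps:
y(c) = (-15 + c)*(-2 + 2*c) (y(c) = (c + (-2 + c))*(c - 15) = (-2 + 2*c)*(-15 + c) = (-15 + c)*(-2 + 2*c))
V(a) = (15 + a)/(2*a) (V(a) = (a + 15)/(a + a) = (15 + a)/((2*a)) = (15 + a)*(1/(2*a)) = (15 + a)/(2*a))
(y(B(6)) + V(10))² = ((30 - 32*6 + 2*6²) + (½)*(15 + 10)/10)² = ((30 - 192 + 2*36) + (½)*(⅒)*25)² = ((30 - 192 + 72) + 5/4)² = (-90 + 5/4)² = (-355/4)² = 126025/16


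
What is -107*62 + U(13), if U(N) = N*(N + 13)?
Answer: -6296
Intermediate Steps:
U(N) = N*(13 + N)
-107*62 + U(13) = -107*62 + 13*(13 + 13) = -6634 + 13*26 = -6634 + 338 = -6296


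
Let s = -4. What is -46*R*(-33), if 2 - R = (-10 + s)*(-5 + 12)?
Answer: 151800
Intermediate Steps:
R = 100 (R = 2 - (-10 - 4)*(-5 + 12) = 2 - (-14)*7 = 2 - 1*(-98) = 2 + 98 = 100)
-46*R*(-33) = -46*100*(-33) = -4600*(-33) = 151800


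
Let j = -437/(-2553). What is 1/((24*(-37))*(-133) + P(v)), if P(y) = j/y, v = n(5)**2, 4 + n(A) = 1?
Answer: 999/117985915 ≈ 8.4671e-6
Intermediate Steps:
j = 19/111 (j = -437*(-1/2553) = 19/111 ≈ 0.17117)
n(A) = -3 (n(A) = -4 + 1 = -3)
v = 9 (v = (-3)**2 = 9)
P(y) = 19/(111*y)
1/((24*(-37))*(-133) + P(v)) = 1/((24*(-37))*(-133) + (19/111)/9) = 1/(-888*(-133) + (19/111)*(1/9)) = 1/(118104 + 19/999) = 1/(117985915/999) = 999/117985915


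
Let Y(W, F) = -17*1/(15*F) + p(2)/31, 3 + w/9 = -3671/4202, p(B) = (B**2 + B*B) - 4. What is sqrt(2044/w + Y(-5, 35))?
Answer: I*sqrt(164306315280863833)/52981635 ≈ 7.6507*I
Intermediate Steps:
p(B) = -4 + 2*B**2 (p(B) = (B**2 + B**2) - 4 = 2*B**2 - 4 = -4 + 2*B**2)
w = -146493/4202 (w = -27 + 9*(-3671/4202) = -27 - 33039/4202 = -146493/4202 ≈ -34.863)
Y(W, F) = 4/31 - 17/(15*F) (Y(W, F) = -17*1/(15*F) + (-4 + 2*2**2)/31 = -17/(15*F) + (-4 + 2*4)*(1/31) = -17/(15*F) + (-4 + 8)*(1/31) = -17/(15*F) + 4*(1/31) = -17/(15*F) + 4/31 = 4/31 - 17/(15*F))
sqrt(2044/w + Y(-5, 35)) = sqrt(2044/(-146493/4202) + (1/465)*(-527 + 60*35)/35) = sqrt(2044*(-4202/146493) + (1/465)*(1/35)*(-527 + 2100)) = sqrt(-8588888/146493 + (1/465)*(1/35)*1573) = sqrt(-8588888/146493 + 1573/16275) = sqrt(-46517906237/794724525) = I*sqrt(164306315280863833)/52981635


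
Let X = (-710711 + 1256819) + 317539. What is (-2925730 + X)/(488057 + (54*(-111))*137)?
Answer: 2062083/333121 ≈ 6.1902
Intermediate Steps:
X = 863647 (X = 546108 + 317539 = 863647)
(-2925730 + X)/(488057 + (54*(-111))*137) = (-2925730 + 863647)/(488057 + (54*(-111))*137) = -2062083/(488057 - 5994*137) = -2062083/(488057 - 821178) = -2062083/(-333121) = -2062083*(-1/333121) = 2062083/333121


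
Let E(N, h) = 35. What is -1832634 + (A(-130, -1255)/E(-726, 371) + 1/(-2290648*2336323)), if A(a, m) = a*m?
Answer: -68479243873889381639/37461855251128 ≈ -1.8280e+6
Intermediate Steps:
-1832634 + (A(-130, -1255)/E(-726, 371) + 1/(-2290648*2336323)) = -1832634 + (-130*(-1255)/35 + 1/(-2290648*2336323)) = -1832634 + (163150*(1/35) - 1/2290648*1/2336323) = -1832634 + (32630/7 - 1/5351693607304) = -1832634 + 174625762406329513/37461855251128 = -68479243873889381639/37461855251128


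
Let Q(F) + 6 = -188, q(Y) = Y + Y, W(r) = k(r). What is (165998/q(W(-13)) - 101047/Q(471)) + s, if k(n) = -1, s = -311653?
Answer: -76461441/194 ≈ -3.9413e+5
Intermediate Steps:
W(r) = -1
q(Y) = 2*Y
Q(F) = -194 (Q(F) = -6 - 188 = -194)
(165998/q(W(-13)) - 101047/Q(471)) + s = (165998/((2*(-1))) - 101047/(-194)) - 311653 = (165998/(-2) - 101047*(-1/194)) - 311653 = (165998*(-½) + 101047/194) - 311653 = (-82999 + 101047/194) - 311653 = -16000759/194 - 311653 = -76461441/194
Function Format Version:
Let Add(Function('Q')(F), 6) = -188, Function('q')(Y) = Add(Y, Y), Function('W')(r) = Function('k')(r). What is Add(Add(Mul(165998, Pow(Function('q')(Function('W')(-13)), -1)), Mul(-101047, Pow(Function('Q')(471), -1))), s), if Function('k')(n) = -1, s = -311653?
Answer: Rational(-76461441, 194) ≈ -3.9413e+5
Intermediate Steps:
Function('W')(r) = -1
Function('q')(Y) = Mul(2, Y)
Function('Q')(F) = -194 (Function('Q')(F) = Add(-6, -188) = -194)
Add(Add(Mul(165998, Pow(Function('q')(Function('W')(-13)), -1)), Mul(-101047, Pow(Function('Q')(471), -1))), s) = Add(Add(Mul(165998, Pow(Mul(2, -1), -1)), Mul(-101047, Pow(-194, -1))), -311653) = Add(Add(Mul(165998, Pow(-2, -1)), Mul(-101047, Rational(-1, 194))), -311653) = Add(Add(Mul(165998, Rational(-1, 2)), Rational(101047, 194)), -311653) = Add(Add(-82999, Rational(101047, 194)), -311653) = Add(Rational(-16000759, 194), -311653) = Rational(-76461441, 194)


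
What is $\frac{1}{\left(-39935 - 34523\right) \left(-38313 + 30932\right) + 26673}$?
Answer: $\frac{1}{549601171} \approx 1.8195 \cdot 10^{-9}$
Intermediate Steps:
$\frac{1}{\left(-39935 - 34523\right) \left(-38313 + 30932\right) + 26673} = \frac{1}{\left(-74458\right) \left(-7381\right) + 26673} = \frac{1}{549574498 + 26673} = \frac{1}{549601171}$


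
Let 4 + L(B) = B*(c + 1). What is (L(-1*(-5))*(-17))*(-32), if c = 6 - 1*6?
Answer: 544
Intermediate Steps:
c = 0 (c = 6 - 6 = 0)
L(B) = -4 + B (L(B) = -4 + B*(0 + 1) = -4 + B*1 = -4 + B)
(L(-1*(-5))*(-17))*(-32) = ((-4 - 1*(-5))*(-17))*(-32) = ((-4 + 5)*(-17))*(-32) = (1*(-17))*(-32) = -17*(-32) = 544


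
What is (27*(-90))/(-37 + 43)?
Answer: -405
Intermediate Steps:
(27*(-90))/(-37 + 43) = -2430/6 = (1/6)*(-2430) = -405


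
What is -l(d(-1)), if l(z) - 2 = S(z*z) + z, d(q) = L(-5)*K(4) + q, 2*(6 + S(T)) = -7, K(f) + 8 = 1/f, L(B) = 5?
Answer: 189/4 ≈ 47.250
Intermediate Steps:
K(f) = -8 + 1/f
S(T) = -19/2 (S(T) = -6 + (1/2)*(-7) = -6 - 7/2 = -19/2)
d(q) = -155/4 + q (d(q) = 5*(-8 + 1/4) + q = 5*(-31/4) + q = -155/4 + q)
l(z) = -15/2 + z (l(z) = 2 + (-19/2 + z) = -15/2 + z)
-l(d(-1)) = -(-15/2 + (-155/4 - 1)) = -(-15/2 - 159/4) = -1*(-189/4) = 189/4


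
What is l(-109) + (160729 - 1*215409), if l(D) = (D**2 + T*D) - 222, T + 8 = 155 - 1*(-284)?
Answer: -90000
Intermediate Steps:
T = 431 (T = -8 + (155 - 1*(-284)) = -8 + (155 + 284) = -8 + 439 = 431)
l(D) = -222 + D**2 + 431*D (l(D) = (D**2 + 431*D) - 222 = -222 + D**2 + 431*D)
l(-109) + (160729 - 1*215409) = (-222 + (-109)**2 + 431*(-109)) + (160729 - 1*215409) = (-222 + 11881 - 46979) + (160729 - 215409) = -35320 - 54680 = -90000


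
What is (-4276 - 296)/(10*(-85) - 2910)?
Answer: 1143/940 ≈ 1.2160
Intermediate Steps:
(-4276 - 296)/(10*(-85) - 2910) = -4572/(-850 - 2910) = -4572/(-3760) = -4572*(-1/3760) = 1143/940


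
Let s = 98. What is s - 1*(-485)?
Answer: 583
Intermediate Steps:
s - 1*(-485) = 98 - 1*(-485) = 98 + 485 = 583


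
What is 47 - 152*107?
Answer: -16217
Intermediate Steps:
47 - 152*107 = 47 - 16264 = -16217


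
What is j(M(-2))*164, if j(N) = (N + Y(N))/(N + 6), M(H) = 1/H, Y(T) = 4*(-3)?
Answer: -4100/11 ≈ -372.73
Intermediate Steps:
Y(T) = -12
M(H) = 1/H
j(N) = (-12 + N)/(6 + N) (j(N) = (N - 12)/(N + 6) = (-12 + N)/(6 + N))
j(M(-2))*164 = ((-12 + 1/(-2))/(6 + 1/(-2)))*164 = ((-12 - ½)/(6 - ½))*164 = (-25/2/(11/2))*164 = ((2/11)*(-25/2))*164 = -25/11*164 = -4100/11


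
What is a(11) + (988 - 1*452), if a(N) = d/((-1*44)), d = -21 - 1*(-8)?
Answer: 23597/44 ≈ 536.29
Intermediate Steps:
d = -13 (d = -21 + 8 = -13)
a(N) = 13/44 (a(N) = -13/((-1*44)) = -13/(-44) = -13*(-1/44) = 13/44)
a(11) + (988 - 1*452) = 13/44 + (988 - 1*452) = 13/44 + (988 - 452) = 13/44 + 536 = 23597/44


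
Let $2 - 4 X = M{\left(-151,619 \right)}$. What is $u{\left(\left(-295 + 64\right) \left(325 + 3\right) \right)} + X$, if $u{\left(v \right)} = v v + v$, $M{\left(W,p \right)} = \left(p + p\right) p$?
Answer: $5740522476$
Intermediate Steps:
$M{\left(W,p \right)} = 2 p^{2}$ ($M{\left(W,p \right)} = 2 p p = 2 p^{2}$)
$u{\left(v \right)} = v + v^{2}$ ($u{\left(v \right)} = v^{2} + v = v + v^{2}$)
$X = -191580$ ($X = \frac{1}{2} - \frac{2 \cdot 619^{2}}{4} = \frac{1}{2} - \frac{2 \cdot 383161}{4} = \frac{1}{2} - \frac{383161}{2} = -191580$)
$u{\left(\left(-295 + 64\right) \left(325 + 3\right) \right)} + X = \left(-295 + 64\right) \left(325 + 3\right) \left(1 + \left(-295 + 64\right) \left(325 + 3\right)\right) - 191580 = \left(-231\right) 328 \left(1 - 75768\right) - 191580 = - 75768 \left(1 - 75768\right) - 191580 = \left(-75768\right) \left(-75767\right) - 191580 = 5740714056 - 191580 = 5740522476$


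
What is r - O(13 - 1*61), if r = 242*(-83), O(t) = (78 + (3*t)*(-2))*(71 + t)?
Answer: -28504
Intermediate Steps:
O(t) = (71 + t)*(78 - 6*t) (O(t) = (78 - 6*t)*(71 + t) = (71 + t)*(78 - 6*t))
r = -20086
r - O(13 - 1*61) = -20086 - (5538 - 348*(13 - 1*61) - 6*(13 - 1*61)²) = -20086 - (5538 - 348*(13 - 61) - 6*(13 - 61)²) = -20086 - (5538 - 348*(-48) - 6*(-48)²) = -20086 - (5538 + 16704 - 6*2304) = -20086 - (5538 + 16704 - 13824) = -20086 - 1*8418 = -20086 - 8418 = -28504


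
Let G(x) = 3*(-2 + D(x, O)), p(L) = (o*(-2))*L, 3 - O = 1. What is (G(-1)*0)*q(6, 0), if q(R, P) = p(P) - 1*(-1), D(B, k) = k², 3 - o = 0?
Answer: 0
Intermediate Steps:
o = 3 (o = 3 - 1*0 = 3 + 0 = 3)
O = 2 (O = 3 - 1*1 = 3 - 1 = 2)
p(L) = -6*L (p(L) = (3*(-2))*L = -6*L)
G(x) = 6 (G(x) = 3*(-2 + 2²) = 3*(-2 + 4) = 3*2 = 6)
q(R, P) = 1 - 6*P (q(R, P) = -6*P - 1*(-1) = -6*P + 1 = 1 - 6*P)
(G(-1)*0)*q(6, 0) = (6*0)*(1 - 6*0) = 0*(1 + 0) = 0*1 = 0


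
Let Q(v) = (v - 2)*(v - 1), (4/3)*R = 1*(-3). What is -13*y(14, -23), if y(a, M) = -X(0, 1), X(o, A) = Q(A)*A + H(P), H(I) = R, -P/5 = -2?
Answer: -117/4 ≈ -29.250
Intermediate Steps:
P = 10 (P = -5*(-2) = 10)
R = -9/4 (R = 3*(1*(-3))/4 = (¾)*(-3) = -9/4 ≈ -2.2500)
Q(v) = (-1 + v)*(-2 + v) (Q(v) = (-2 + v)*(-1 + v) = (-1 + v)*(-2 + v))
H(I) = -9/4
X(o, A) = -9/4 + A*(2 + A² - 3*A) (X(o, A) = (2 + A² - 3*A)*A - 9/4 = A*(2 + A² - 3*A) - 9/4 = -9/4 + A*(2 + A² - 3*A))
y(a, M) = 9/4 (y(a, M) = -(-9/4 + 1*(2 + 1² - 3*1)) = -(-9/4 + 1*(2 + 1 - 3)) = -(-9/4 + 1*0) = -(-9/4 + 0) = -1*(-9/4) = 9/4)
-13*y(14, -23) = -13*9/4 = -117/4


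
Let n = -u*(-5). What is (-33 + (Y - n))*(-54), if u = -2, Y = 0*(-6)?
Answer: 1242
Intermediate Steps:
Y = 0
n = -10 (n = -1*(-2)*(-5) = 2*(-5) = -10)
(-33 + (Y - n))*(-54) = (-33 + (0 - 1*(-10)))*(-54) = (-33 + (0 + 10))*(-54) = (-33 + 10)*(-54) = -23*(-54) = 1242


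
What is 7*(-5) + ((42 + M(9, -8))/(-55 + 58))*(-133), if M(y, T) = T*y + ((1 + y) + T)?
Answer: 3619/3 ≈ 1206.3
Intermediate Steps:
M(y, T) = 1 + T + y + T*y (M(y, T) = T*y + (1 + T + y) = 1 + T + y + T*y)
7*(-5) + ((42 + M(9, -8))/(-55 + 58))*(-133) = 7*(-5) + ((42 + (1 - 8 + 9 - 8*9))/(-55 + 58))*(-133) = -35 + ((42 + (1 - 8 + 9 - 72))/3)*(-133) = -35 + ((42 - 70)*(1/3))*(-133) = -35 - 28*1/3*(-133) = -35 - 28/3*(-133) = -35 + 3724/3 = 3619/3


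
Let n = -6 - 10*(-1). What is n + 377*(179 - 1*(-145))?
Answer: 122152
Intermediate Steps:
n = 4 (n = -6 + 10 = 4)
n + 377*(179 - 1*(-145)) = 4 + 377*(179 - 1*(-145)) = 4 + 377*(179 + 145) = 4 + 377*324 = 4 + 122148 = 122152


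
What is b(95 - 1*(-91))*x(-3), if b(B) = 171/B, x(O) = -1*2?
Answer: -57/31 ≈ -1.8387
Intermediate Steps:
x(O) = -2
b(95 - 1*(-91))*x(-3) = (171/(95 - 1*(-91)))*(-2) = (171/(95 + 91))*(-2) = (171/186)*(-2) = (171*(1/186))*(-2) = (57/62)*(-2) = -57/31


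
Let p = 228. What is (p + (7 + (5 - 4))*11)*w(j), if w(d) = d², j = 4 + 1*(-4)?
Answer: 0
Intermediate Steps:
j = 0 (j = 4 - 4 = 0)
(p + (7 + (5 - 4))*11)*w(j) = (228 + (7 + (5 - 4))*11)*0² = (228 + (7 + 1)*11)*0 = (228 + 8*11)*0 = (228 + 88)*0 = 316*0 = 0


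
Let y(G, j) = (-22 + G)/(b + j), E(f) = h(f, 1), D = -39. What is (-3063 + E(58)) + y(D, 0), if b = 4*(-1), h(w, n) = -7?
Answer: -12219/4 ≈ -3054.8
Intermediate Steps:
b = -4
E(f) = -7
y(G, j) = (-22 + G)/(-4 + j)
(-3063 + E(58)) + y(D, 0) = (-3063 - 7) + (-22 - 39)/(-4 + 0) = -3070 - 61/(-4) = -3070 - ¼*(-61) = -3070 + 61/4 = -12219/4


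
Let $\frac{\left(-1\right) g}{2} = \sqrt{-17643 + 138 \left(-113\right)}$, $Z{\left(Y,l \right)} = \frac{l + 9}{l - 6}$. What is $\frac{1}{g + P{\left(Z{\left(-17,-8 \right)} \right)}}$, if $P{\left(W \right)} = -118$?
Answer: $\frac{i}{2 \left(- 59 i + 3 \sqrt{3693}\right)} \approx -0.00080342 + 0.0024826 i$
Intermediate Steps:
$Z{\left(Y,l \right)} = \frac{9 + l}{-6 + l}$
$g = - 6 i \sqrt{3693}$ ($g = - 2 \sqrt{-17643 + 138 \left(-113\right)} = - 2 \sqrt{-17643 - 15594} = - 2 \sqrt{-33237} = - 2 \cdot 3 i \sqrt{3693} = - 6 i \sqrt{3693} \approx - 364.62 i$)
$\frac{1}{g + P{\left(Z{\left(-17,-8 \right)} \right)}} = \frac{1}{- 6 i \sqrt{3693} - 118} = \frac{1}{-118 - 6 i \sqrt{3693}}$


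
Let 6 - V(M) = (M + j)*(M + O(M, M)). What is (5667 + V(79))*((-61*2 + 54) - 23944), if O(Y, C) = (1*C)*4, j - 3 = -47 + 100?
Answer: 1144219824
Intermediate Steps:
j = 56 (j = 3 + (-47 + 100) = 3 + 53 = 56)
O(Y, C) = 4*C (O(Y, C) = C*4 = 4*C)
V(M) = 6 - 5*M*(56 + M) (V(M) = 6 - (M + 56)*(M + 4*M) = 6 - (56 + M)*5*M = 6 - 5*M*(56 + M))
(5667 + V(79))*((-61*2 + 54) - 23944) = (5667 + (6 - 280*79 - 5*79²))*((-61*2 + 54) - 23944) = (5667 + (6 - 22120 - 5*6241))*((-122 + 54) - 23944) = (5667 + (6 - 22120 - 31205))*(-68 - 23944) = (5667 - 53319)*(-24012) = -47652*(-24012) = 1144219824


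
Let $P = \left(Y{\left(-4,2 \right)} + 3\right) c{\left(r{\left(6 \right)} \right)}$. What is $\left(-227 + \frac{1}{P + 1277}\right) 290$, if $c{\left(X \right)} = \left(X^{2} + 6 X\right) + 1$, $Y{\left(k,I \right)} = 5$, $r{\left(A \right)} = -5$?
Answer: $- \frac{16391612}{249} \approx -65830.0$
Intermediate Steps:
$c{\left(X \right)} = 1 + X^{2} + 6 X$
$P = -32$ ($P = \left(5 + 3\right) \left(1 + \left(-5\right)^{2} + 6 \left(-5\right)\right) = 8 \left(1 + 25 - 30\right) = 8 \left(-4\right) = -32$)
$\left(-227 + \frac{1}{P + 1277}\right) 290 = \left(-227 + \frac{1}{-32 + 1277}\right) 290 = \left(-227 + \frac{1}{1245}\right) 290 = \left(- \frac{282614}{1245}\right) 290 = - \frac{16391612}{249}$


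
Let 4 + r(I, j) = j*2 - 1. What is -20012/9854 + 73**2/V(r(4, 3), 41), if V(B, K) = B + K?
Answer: 25835731/206934 ≈ 124.85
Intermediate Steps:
r(I, j) = -5 + 2*j (r(I, j) = -4 + (j*2 - 1) = -4 + (2*j - 1) = -4 + (-1 + 2*j) = -5 + 2*j)
-20012/9854 + 73**2/V(r(4, 3), 41) = -20012/9854 + 73**2/((-5 + 2*3) + 41) = -20012*1/9854 + 5329/((-5 + 6) + 41) = -10006/4927 + 5329/(1 + 41) = -10006/4927 + 5329/42 = 25835731/206934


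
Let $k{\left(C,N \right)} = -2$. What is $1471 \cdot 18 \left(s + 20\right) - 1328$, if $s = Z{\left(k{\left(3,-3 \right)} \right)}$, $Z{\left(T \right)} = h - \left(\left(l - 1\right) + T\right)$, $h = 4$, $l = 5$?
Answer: $581188$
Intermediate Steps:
$Z{\left(T \right)} = - T$ ($Z{\left(T \right)} = 4 - \left(\left(5 - 1\right) + T\right) = 4 - \left(4 + T\right) = - T$)
$s = 2$ ($s = \left(-1\right) \left(-2\right) = 2$)
$1471 \cdot 18 \left(s + 20\right) - 1328 = 1471 \cdot 18 \left(2 + 20\right) - 1328 = 1471 \cdot 18 \cdot 22 - 1328 = 1471 \cdot 396 - 1328 = 582516 - 1328 = 581188$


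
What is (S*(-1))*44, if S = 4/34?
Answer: -88/17 ≈ -5.1765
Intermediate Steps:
S = 2/17 (S = 4*(1/34) = 2/17 ≈ 0.11765)
(S*(-1))*44 = ((2/17)*(-1))*44 = -2/17*44 = -88/17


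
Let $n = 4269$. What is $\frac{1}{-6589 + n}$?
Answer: $- \frac{1}{2320} \approx -0.00043103$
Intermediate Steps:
$\frac{1}{-6589 + n} = \frac{1}{-6589 + 4269} = \frac{1}{-2320} = - \frac{1}{2320}$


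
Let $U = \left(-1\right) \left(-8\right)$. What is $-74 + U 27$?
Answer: $142$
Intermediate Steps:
$U = 8$
$-74 + U 27 = -74 + 8 \cdot 27 = -74 + 216 = 142$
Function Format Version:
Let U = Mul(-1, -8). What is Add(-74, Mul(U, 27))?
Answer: 142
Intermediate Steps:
U = 8
Add(-74, Mul(U, 27)) = Add(-74, Mul(8, 27)) = Add(-74, 216) = 142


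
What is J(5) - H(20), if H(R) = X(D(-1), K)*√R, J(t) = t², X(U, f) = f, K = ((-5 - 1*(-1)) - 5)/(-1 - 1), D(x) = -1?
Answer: 25 - 9*√5 ≈ 4.8754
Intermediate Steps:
K = 9/2 (K = ((-5 + 1) - 5)/(-2) = (-4 - 5)*(-½) = -9*(-½) = 9/2 ≈ 4.5000)
H(R) = 9*√R/2
J(5) - H(20) = 5² - 9*√20/2 = 25 - 9*2*√5/2 = 25 - 9*√5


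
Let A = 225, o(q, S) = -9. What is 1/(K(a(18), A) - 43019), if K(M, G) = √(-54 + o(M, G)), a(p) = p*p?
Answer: -43019/1850634424 - 3*I*√7/1850634424 ≈ -2.3246e-5 - 4.2889e-9*I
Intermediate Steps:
a(p) = p²
K(M, G) = 3*I*√7 (K(M, G) = √(-54 - 9) = √(-63) = 3*I*√7)
1/(K(a(18), A) - 43019) = 1/(3*I*√7 - 43019) = 1/(-43019 + 3*I*√7)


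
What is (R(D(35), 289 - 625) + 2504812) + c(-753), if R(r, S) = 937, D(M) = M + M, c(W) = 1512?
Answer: 2507261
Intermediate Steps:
D(M) = 2*M
(R(D(35), 289 - 625) + 2504812) + c(-753) = (937 + 2504812) + 1512 = 2505749 + 1512 = 2507261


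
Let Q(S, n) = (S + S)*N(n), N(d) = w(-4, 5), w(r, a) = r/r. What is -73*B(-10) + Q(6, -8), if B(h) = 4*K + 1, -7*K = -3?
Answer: -1303/7 ≈ -186.14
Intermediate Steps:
K = 3/7 (K = -⅐*(-3) = 3/7 ≈ 0.42857)
B(h) = 19/7 (B(h) = 4*(3/7) + 1 = 12/7 + 1 = 19/7)
w(r, a) = 1
N(d) = 1
Q(S, n) = 2*S (Q(S, n) = (S + S)*1 = (2*S)*1 = 2*S)
-73*B(-10) + Q(6, -8) = -73*19/7 + 2*6 = -1387/7 + 12 = -1303/7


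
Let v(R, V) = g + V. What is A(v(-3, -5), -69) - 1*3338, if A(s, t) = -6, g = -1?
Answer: -3344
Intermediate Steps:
v(R, V) = -1 + V
A(v(-3, -5), -69) - 1*3338 = -6 - 1*3338 = -6 - 3338 = -3344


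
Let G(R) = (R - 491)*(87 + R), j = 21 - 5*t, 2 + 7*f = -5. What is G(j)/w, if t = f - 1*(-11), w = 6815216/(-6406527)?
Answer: 12076303395/425951 ≈ 28351.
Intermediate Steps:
f = -1 (f = -2/7 + (⅐)*(-5) = -2/7 - 5/7 = -1)
w = -6815216/6406527 (w = 6815216*(-1/6406527) = -6815216/6406527 ≈ -1.0638)
t = 10 (t = -1 - 1*(-11) = -1 + 11 = 10)
j = -29 (j = 21 - 5*10 = 21 - 50 = -29)
G(R) = (-491 + R)*(87 + R)
G(j)/w = (-42717 + (-29)² - 404*(-29))/(-6815216/6406527) = (-42717 + 841 + 11716)*(-6406527/6815216) = -30160*(-6406527/6815216) = 12076303395/425951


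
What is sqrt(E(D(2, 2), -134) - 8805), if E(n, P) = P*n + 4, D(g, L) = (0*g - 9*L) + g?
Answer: I*sqrt(6657) ≈ 81.59*I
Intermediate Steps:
D(g, L) = g - 9*L (D(g, L) = (0 - 9*L) + g = -9*L + g = g - 9*L)
E(n, P) = 4 + P*n
sqrt(E(D(2, 2), -134) - 8805) = sqrt((4 - 134*(2 - 9*2)) - 8805) = sqrt((4 - 134*(2 - 18)) - 8805) = sqrt((4 - 134*(-16)) - 8805) = sqrt((4 + 2144) - 8805) = sqrt(2148 - 8805) = sqrt(-6657) = I*sqrt(6657)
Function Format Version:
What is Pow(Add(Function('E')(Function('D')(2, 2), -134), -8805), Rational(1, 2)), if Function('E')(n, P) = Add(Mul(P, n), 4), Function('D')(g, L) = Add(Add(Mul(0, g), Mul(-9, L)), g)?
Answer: Mul(I, Pow(6657, Rational(1, 2))) ≈ Mul(81.590, I)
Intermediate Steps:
Function('D')(g, L) = Add(g, Mul(-9, L)) (Function('D')(g, L) = Add(Add(0, Mul(-9, L)), g) = Add(Mul(-9, L), g) = Add(g, Mul(-9, L)))
Function('E')(n, P) = Add(4, Mul(P, n))
Pow(Add(Function('E')(Function('D')(2, 2), -134), -8805), Rational(1, 2)) = Pow(Add(Add(4, Mul(-134, Add(2, Mul(-9, 2)))), -8805), Rational(1, 2)) = Pow(Add(Add(4, Mul(-134, Add(2, -18))), -8805), Rational(1, 2)) = Pow(Add(Add(4, Mul(-134, -16)), -8805), Rational(1, 2)) = Pow(Add(Add(4, 2144), -8805), Rational(1, 2)) = Pow(Add(2148, -8805), Rational(1, 2)) = Pow(-6657, Rational(1, 2)) = Mul(I, Pow(6657, Rational(1, 2)))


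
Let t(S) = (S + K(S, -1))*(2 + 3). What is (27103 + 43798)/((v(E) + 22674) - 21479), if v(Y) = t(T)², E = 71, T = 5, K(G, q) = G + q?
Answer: 70901/3220 ≈ 22.019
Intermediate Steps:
t(S) = -5 + 10*S (t(S) = (S + (S - 1))*(2 + 3) = (S + (-1 + S))*5 = (-1 + 2*S)*5 = -5 + 10*S)
v(Y) = 2025 (v(Y) = (-5 + 10*5)² = (-5 + 50)² = 45² = 2025)
(27103 + 43798)/((v(E) + 22674) - 21479) = (27103 + 43798)/((2025 + 22674) - 21479) = 70901/(24699 - 21479) = 70901/3220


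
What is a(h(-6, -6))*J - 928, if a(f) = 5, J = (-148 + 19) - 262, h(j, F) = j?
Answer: -2883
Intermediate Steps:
J = -391 (J = -129 - 262 = -391)
a(h(-6, -6))*J - 928 = 5*(-391) - 928 = -1955 - 928 = -2883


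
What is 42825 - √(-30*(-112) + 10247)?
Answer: 42825 - √13607 ≈ 42708.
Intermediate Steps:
42825 - √(-30*(-112) + 10247) = 42825 - √(3360 + 10247) = 42825 - √13607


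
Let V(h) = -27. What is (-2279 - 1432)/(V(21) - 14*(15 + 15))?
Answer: 1237/149 ≈ 8.3020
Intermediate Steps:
(-2279 - 1432)/(V(21) - 14*(15 + 15)) = (-2279 - 1432)/(-27 - 14*(15 + 15)) = -3711/(-27 - 14*30) = -3711/(-27 - 420) = -3711/(-447) = -3711*(-1/447) = 1237/149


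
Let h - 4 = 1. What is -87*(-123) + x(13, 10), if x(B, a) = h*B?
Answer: 10766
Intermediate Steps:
h = 5 (h = 4 + 1 = 5)
x(B, a) = 5*B
-87*(-123) + x(13, 10) = -87*(-123) + 5*13 = 10701 + 65 = 10766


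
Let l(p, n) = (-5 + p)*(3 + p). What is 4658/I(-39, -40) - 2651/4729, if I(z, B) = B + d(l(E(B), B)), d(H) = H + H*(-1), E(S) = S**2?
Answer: -11066861/94580 ≈ -117.01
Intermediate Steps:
d(H) = 0 (d(H) = H - H = 0)
I(z, B) = B (I(z, B) = B + 0 = B)
4658/I(-39, -40) - 2651/4729 = 4658/(-40) - 2651/4729 = 4658*(-1/40) - 2651*1/4729 = -2329/20 - 2651/4729 = -11066861/94580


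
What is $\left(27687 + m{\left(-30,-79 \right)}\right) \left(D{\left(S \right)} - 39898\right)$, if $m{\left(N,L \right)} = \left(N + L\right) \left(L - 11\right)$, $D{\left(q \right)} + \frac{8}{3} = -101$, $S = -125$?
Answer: $-1499942495$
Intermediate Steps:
$D{\left(q \right)} = - \frac{311}{3}$ ($D{\left(q \right)} = - \frac{8}{3} - 101 = - \frac{311}{3}$)
$m{\left(N,L \right)} = \left(-11 + L\right) \left(L + N\right)$ ($m{\left(N,L \right)} = \left(L + N\right) \left(-11 + L\right) = \left(-11 + L\right) \left(L + N\right)$)
$\left(27687 + m{\left(-30,-79 \right)}\right) \left(D{\left(S \right)} - 39898\right) = \left(27687 - \left(-3569 - 6241\right)\right) \left(- \frac{311}{3} - 39898\right) = \left(27687 + \left(6241 + 869 + 330 + 2370\right)\right) \left(- \frac{120005}{3}\right) = \left(27687 + 9810\right) \left(- \frac{120005}{3}\right) = 37497 \left(- \frac{120005}{3}\right) = -1499942495$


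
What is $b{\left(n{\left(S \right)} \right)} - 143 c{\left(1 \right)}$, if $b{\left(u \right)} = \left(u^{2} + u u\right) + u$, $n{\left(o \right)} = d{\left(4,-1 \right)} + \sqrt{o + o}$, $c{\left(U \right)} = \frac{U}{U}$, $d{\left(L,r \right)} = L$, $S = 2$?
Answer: $-65$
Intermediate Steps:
$c{\left(U \right)} = 1$
$n{\left(o \right)} = 4 + \sqrt{2} \sqrt{o}$ ($n{\left(o \right)} = 4 + \sqrt{o + o} = 4 + \sqrt{2 o} = 4 + \sqrt{2} \sqrt{o}$)
$b{\left(u \right)} = u + 2 u^{2}$ ($b{\left(u \right)} = \left(u^{2} + u^{2}\right) + u = 2 u^{2} + u = u + 2 u^{2}$)
$b{\left(n{\left(S \right)} \right)} - 143 c{\left(1 \right)} = \left(4 + \sqrt{2} \sqrt{2}\right) \left(1 + 2 \left(4 + \sqrt{2} \sqrt{2}\right)\right) - 143 = \left(4 + 2\right) \left(1 + 2 \left(4 + 2\right)\right) - 143 = 6 \left(1 + 2 \cdot 6\right) - 143 = 6 \left(1 + 12\right) - 143 = 6 \cdot 13 - 143 = 78 - 143 = -65$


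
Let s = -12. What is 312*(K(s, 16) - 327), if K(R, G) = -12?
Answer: -105768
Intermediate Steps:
312*(K(s, 16) - 327) = 312*(-12 - 327) = 312*(-339) = -105768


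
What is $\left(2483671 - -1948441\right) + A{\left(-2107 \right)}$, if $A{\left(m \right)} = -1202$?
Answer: $4430910$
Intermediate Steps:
$\left(2483671 - -1948441\right) + A{\left(-2107 \right)} = \left(2483671 - -1948441\right) - 1202 = \left(2483671 + 1948441\right) - 1202 = 4432112 - 1202 = 4430910$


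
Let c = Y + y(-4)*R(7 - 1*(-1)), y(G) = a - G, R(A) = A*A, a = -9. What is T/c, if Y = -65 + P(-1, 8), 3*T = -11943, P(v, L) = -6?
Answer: 3981/391 ≈ 10.182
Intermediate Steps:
T = -3981 (T = (⅓)*(-11943) = -3981)
R(A) = A²
Y = -71 (Y = -65 - 6 = -71)
y(G) = -9 - G
c = -391 (c = -71 + (-9 - 1*(-4))*(7 - 1*(-1))² = -71 + (-9 + 4)*(7 + 1)² = -71 - 5*8² = -71 - 5*64 = -71 - 320 = -391)
T/c = -3981/(-391) = -3981*(-1/391) = 3981/391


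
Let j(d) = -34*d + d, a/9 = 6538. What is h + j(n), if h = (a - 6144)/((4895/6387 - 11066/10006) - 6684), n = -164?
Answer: 577139241199071/106796230855 ≈ 5404.1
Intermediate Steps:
a = 58842 (a = 9*6538 = 58842)
j(d) = -33*d
h = -841960188189/106796230855 (h = (58842 - 6144)/((4895/6387 - 11066/10006) - 6684) = 52698/((4895*(1/6387) - 11066*1/10006) - 6684) = 52698/((4895/6387 - 5533/5003) - 6684) = 52698/(-10849586/31954161 - 6684) = 52698/(-213592461710/31954161) = 52698*(-31954161/213592461710) = -841960188189/106796230855 ≈ -7.8838)
h + j(n) = -841960188189/106796230855 - 33*(-164) = -841960188189/106796230855 + 5412 = 577139241199071/106796230855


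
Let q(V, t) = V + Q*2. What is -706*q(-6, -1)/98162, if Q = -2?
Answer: 3530/49081 ≈ 0.071922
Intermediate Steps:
q(V, t) = -4 + V (q(V, t) = V - 2*2 = V - 4 = -4 + V)
-706*q(-6, -1)/98162 = -706*(-4 - 6)/98162 = -706*(-10)*(1/98162) = 7060*(1/98162) = 3530/49081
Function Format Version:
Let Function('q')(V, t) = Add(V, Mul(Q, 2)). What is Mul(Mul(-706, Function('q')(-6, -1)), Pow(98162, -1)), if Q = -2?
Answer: Rational(3530, 49081) ≈ 0.071922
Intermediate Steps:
Function('q')(V, t) = Add(-4, V) (Function('q')(V, t) = Add(V, Mul(-2, 2)) = Add(V, -4) = Add(-4, V))
Mul(Mul(-706, Function('q')(-6, -1)), Pow(98162, -1)) = Mul(Mul(-706, Add(-4, -6)), Pow(98162, -1)) = Mul(Mul(-706, -10), Rational(1, 98162)) = Mul(7060, Rational(1, 98162)) = Rational(3530, 49081)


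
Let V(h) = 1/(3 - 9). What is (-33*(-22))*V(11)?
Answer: -121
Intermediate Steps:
V(h) = -⅙ (V(h) = 1/(-6) = -⅙)
(-33*(-22))*V(11) = -33*(-22)*(-⅙) = 726*(-⅙) = -121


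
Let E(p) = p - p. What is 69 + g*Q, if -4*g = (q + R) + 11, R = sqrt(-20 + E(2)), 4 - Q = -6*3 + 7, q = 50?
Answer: -639/4 - 15*I*sqrt(5)/2 ≈ -159.75 - 16.771*I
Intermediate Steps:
E(p) = 0
Q = 15 (Q = 4 - (-6*3 + 7) = 4 - (-18 + 7) = 4 - 1*(-11) = 4 + 11 = 15)
R = 2*I*sqrt(5) (R = sqrt(-20 + 0) = sqrt(-20) = 2*I*sqrt(5) ≈ 4.4721*I)
g = -61/4 - I*sqrt(5)/2 (g = -((50 + 2*I*sqrt(5)) + 11)/4 = -(61 + 2*I*sqrt(5))/4 = -61/4 - I*sqrt(5)/2 ≈ -15.25 - 1.118*I)
69 + g*Q = 69 + (-61/4 - I*sqrt(5)/2)*15 = 69 + (-915/4 - 15*I*sqrt(5)/2) = -639/4 - 15*I*sqrt(5)/2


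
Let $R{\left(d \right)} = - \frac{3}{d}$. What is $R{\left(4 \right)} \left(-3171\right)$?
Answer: $\frac{9513}{4} \approx 2378.3$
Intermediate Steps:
$R{\left(4 \right)} \left(-3171\right) = - \frac{3}{4} \left(-3171\right) = \left(-3\right) \frac{1}{4} \left(-3171\right) = \left(- \frac{3}{4}\right) \left(-3171\right) = \frac{9513}{4}$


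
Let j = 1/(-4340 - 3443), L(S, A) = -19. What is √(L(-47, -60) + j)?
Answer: I*√1150934474/7783 ≈ 4.3589*I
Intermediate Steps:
j = -1/7783 (j = 1/(-7783) = -1/7783 ≈ -0.00012849)
√(L(-47, -60) + j) = √(-19 - 1/7783) = √(-147878/7783) = I*√1150934474/7783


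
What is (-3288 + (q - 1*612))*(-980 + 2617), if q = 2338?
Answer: -2556994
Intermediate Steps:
(-3288 + (q - 1*612))*(-980 + 2617) = (-3288 + (2338 - 1*612))*(-980 + 2617) = (-3288 + (2338 - 612))*1637 = (-3288 + 1726)*1637 = -1562*1637 = -2556994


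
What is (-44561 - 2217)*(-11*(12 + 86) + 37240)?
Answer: -1691586036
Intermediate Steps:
(-44561 - 2217)*(-11*(12 + 86) + 37240) = -46778*(-11*98 + 37240) = -46778*(-1078 + 37240) = -46778*36162 = -1691586036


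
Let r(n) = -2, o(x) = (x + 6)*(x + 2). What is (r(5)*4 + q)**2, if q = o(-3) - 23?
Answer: 1156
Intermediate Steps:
o(x) = (2 + x)*(6 + x) (o(x) = (6 + x)*(2 + x) = (2 + x)*(6 + x))
q = -26 (q = (12 + (-3)**2 + 8*(-3)) - 23 = (12 + 9 - 24) - 23 = -3 - 23 = -26)
(r(5)*4 + q)**2 = (-2*4 - 26)**2 = (-8 - 26)**2 = (-34)**2 = 1156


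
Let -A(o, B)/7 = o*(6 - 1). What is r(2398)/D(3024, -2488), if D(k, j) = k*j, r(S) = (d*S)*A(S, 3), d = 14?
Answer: 50316035/134352 ≈ 374.51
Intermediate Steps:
A(o, B) = -35*o (A(o, B) = -7*o*(6 - 1) = -7*o*5 = -35*o)
r(S) = -490*S² (r(S) = (14*S)*(-35*S) = -490*S²)
D(k, j) = j*k
r(2398)/D(3024, -2488) = (-490*2398²)/((-2488*3024)) = -490*5750404/(-7523712) = -2817697960*(-1/7523712) = 50316035/134352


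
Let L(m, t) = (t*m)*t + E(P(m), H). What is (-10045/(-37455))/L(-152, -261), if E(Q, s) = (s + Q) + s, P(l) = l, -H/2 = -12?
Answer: -2009/77565529536 ≈ -2.5901e-8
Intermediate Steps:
H = 24 (H = -2*(-12) = 24)
E(Q, s) = Q + 2*s (E(Q, s) = (Q + s) + s = Q + 2*s)
L(m, t) = 48 + m + m*t² (L(m, t) = (t*m)*t + (m + 2*24) = (m*t)*t + (m + 48) = m*t² + (48 + m) = 48 + m + m*t²)
(-10045/(-37455))/L(-152, -261) = (-10045/(-37455))/(48 - 152 - 152*(-261)²) = (-10045*(-1/37455))/(48 - 152 - 152*68121) = 2009/(7491*(48 - 152 - 10354392)) = (2009/7491)/(-10354496) = (2009/7491)*(-1/10354496) = -2009/77565529536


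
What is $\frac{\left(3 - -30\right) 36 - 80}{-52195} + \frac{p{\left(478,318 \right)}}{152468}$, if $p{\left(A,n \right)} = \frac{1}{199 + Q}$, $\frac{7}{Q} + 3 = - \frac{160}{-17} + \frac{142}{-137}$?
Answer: $- \frac{423616906152491}{19955522132099840} \approx -0.021228$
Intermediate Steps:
$Q = \frac{16303}{12519}$ ($Q = \frac{7}{-3 + \left(- \frac{160}{-17} + \frac{142}{-137}\right)} = \frac{7}{-3 + \left(\left(-160\right) \left(- \frac{1}{17}\right) + 142 \left(- \frac{1}{137}\right)\right)} = \frac{7}{-3 + \left(\frac{160}{17} - \frac{142}{137}\right)} = \frac{7}{-3 + \frac{19506}{2329}} = \frac{7}{\frac{12519}{2329}} = 7 \cdot \frac{2329}{12519} = \frac{16303}{12519} \approx 1.3023$)
$p{\left(A,n \right)} = \frac{12519}{2507584}$ ($p{\left(A,n \right)} = \frac{1}{199 + \frac{16303}{12519}} = \frac{1}{\frac{2507584}{12519}} = \frac{12519}{2507584}$)
$\frac{\left(3 - -30\right) 36 - 80}{-52195} + \frac{p{\left(478,318 \right)}}{152468} = \frac{\left(3 - -30\right) 36 - 80}{-52195} + \frac{12519}{2507584 \cdot 152468} = \left(\left(3 + 30\right) 36 - 80\right) \left(- \frac{1}{52195}\right) + \frac{12519}{2507584} \cdot \frac{1}{152468} = \left(33 \cdot 36 - 80\right) \left(- \frac{1}{52195}\right) + \frac{12519}{382326317312} = \left(1188 - 80\right) \left(- \frac{1}{52195}\right) + \frac{12519}{382326317312} = 1108 \left(- \frac{1}{52195}\right) + \frac{12519}{382326317312} = - \frac{1108}{52195} + \frac{12519}{382326317312} = - \frac{423616906152491}{19955522132099840}$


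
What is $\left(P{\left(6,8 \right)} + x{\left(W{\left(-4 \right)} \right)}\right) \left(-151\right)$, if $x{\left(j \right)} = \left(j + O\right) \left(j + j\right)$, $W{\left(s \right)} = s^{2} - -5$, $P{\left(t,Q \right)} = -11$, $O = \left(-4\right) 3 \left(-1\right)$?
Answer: $-207625$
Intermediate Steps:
$O = 12$ ($O = \left(-12\right) \left(-1\right) = 12$)
$W{\left(s \right)} = 5 + s^{2}$ ($W{\left(s \right)} = s^{2} + 5 = 5 + s^{2}$)
$x{\left(j \right)} = 2 j \left(12 + j\right)$ ($x{\left(j \right)} = \left(j + 12\right) \left(j + j\right) = \left(12 + j\right) 2 j = 2 j \left(12 + j\right)$)
$\left(P{\left(6,8 \right)} + x{\left(W{\left(-4 \right)} \right)}\right) \left(-151\right) = \left(-11 + 2 \left(5 + \left(-4\right)^{2}\right) \left(12 + \left(5 + \left(-4\right)^{2}\right)\right)\right) \left(-151\right) = \left(-11 + 2 \left(5 + 16\right) \left(12 + \left(5 + 16\right)\right)\right) \left(-151\right) = \left(-11 + 2 \cdot 21 \left(12 + 21\right)\right) \left(-151\right) = \left(-11 + 2 \cdot 21 \cdot 33\right) \left(-151\right) = \left(-11 + 1386\right) \left(-151\right) = 1375 \left(-151\right) = -207625$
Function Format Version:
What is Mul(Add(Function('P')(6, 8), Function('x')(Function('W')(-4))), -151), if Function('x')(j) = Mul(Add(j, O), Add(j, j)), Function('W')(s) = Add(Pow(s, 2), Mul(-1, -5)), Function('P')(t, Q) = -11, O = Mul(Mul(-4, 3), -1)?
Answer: -207625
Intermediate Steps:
O = 12 (O = Mul(-12, -1) = 12)
Function('W')(s) = Add(5, Pow(s, 2)) (Function('W')(s) = Add(Pow(s, 2), 5) = Add(5, Pow(s, 2)))
Function('x')(j) = Mul(2, j, Add(12, j)) (Function('x')(j) = Mul(Add(j, 12), Add(j, j)) = Mul(Add(12, j), Mul(2, j)) = Mul(2, j, Add(12, j)))
Mul(Add(Function('P')(6, 8), Function('x')(Function('W')(-4))), -151) = Mul(Add(-11, Mul(2, Add(5, Pow(-4, 2)), Add(12, Add(5, Pow(-4, 2))))), -151) = Mul(Add(-11, Mul(2, Add(5, 16), Add(12, Add(5, 16)))), -151) = Mul(Add(-11, Mul(2, 21, Add(12, 21))), -151) = Mul(Add(-11, Mul(2, 21, 33)), -151) = Mul(Add(-11, 1386), -151) = Mul(1375, -151) = -207625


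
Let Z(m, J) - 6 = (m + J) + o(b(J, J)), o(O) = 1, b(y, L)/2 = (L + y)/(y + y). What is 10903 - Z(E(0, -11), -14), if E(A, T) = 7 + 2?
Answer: 10901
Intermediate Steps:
b(y, L) = (L + y)/y (b(y, L) = 2*((L + y)/(y + y)) = 2*((L + y)/((2*y))) = 2*((L + y)*(1/(2*y))) = 2*((L + y)/(2*y)) = (L + y)/y)
E(A, T) = 9
Z(m, J) = 7 + J + m (Z(m, J) = 6 + ((m + J) + 1) = 6 + ((J + m) + 1) = 6 + (1 + J + m) = 7 + J + m)
10903 - Z(E(0, -11), -14) = 10903 - (7 - 14 + 9) = 10903 - 1*2 = 10903 - 2 = 10901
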